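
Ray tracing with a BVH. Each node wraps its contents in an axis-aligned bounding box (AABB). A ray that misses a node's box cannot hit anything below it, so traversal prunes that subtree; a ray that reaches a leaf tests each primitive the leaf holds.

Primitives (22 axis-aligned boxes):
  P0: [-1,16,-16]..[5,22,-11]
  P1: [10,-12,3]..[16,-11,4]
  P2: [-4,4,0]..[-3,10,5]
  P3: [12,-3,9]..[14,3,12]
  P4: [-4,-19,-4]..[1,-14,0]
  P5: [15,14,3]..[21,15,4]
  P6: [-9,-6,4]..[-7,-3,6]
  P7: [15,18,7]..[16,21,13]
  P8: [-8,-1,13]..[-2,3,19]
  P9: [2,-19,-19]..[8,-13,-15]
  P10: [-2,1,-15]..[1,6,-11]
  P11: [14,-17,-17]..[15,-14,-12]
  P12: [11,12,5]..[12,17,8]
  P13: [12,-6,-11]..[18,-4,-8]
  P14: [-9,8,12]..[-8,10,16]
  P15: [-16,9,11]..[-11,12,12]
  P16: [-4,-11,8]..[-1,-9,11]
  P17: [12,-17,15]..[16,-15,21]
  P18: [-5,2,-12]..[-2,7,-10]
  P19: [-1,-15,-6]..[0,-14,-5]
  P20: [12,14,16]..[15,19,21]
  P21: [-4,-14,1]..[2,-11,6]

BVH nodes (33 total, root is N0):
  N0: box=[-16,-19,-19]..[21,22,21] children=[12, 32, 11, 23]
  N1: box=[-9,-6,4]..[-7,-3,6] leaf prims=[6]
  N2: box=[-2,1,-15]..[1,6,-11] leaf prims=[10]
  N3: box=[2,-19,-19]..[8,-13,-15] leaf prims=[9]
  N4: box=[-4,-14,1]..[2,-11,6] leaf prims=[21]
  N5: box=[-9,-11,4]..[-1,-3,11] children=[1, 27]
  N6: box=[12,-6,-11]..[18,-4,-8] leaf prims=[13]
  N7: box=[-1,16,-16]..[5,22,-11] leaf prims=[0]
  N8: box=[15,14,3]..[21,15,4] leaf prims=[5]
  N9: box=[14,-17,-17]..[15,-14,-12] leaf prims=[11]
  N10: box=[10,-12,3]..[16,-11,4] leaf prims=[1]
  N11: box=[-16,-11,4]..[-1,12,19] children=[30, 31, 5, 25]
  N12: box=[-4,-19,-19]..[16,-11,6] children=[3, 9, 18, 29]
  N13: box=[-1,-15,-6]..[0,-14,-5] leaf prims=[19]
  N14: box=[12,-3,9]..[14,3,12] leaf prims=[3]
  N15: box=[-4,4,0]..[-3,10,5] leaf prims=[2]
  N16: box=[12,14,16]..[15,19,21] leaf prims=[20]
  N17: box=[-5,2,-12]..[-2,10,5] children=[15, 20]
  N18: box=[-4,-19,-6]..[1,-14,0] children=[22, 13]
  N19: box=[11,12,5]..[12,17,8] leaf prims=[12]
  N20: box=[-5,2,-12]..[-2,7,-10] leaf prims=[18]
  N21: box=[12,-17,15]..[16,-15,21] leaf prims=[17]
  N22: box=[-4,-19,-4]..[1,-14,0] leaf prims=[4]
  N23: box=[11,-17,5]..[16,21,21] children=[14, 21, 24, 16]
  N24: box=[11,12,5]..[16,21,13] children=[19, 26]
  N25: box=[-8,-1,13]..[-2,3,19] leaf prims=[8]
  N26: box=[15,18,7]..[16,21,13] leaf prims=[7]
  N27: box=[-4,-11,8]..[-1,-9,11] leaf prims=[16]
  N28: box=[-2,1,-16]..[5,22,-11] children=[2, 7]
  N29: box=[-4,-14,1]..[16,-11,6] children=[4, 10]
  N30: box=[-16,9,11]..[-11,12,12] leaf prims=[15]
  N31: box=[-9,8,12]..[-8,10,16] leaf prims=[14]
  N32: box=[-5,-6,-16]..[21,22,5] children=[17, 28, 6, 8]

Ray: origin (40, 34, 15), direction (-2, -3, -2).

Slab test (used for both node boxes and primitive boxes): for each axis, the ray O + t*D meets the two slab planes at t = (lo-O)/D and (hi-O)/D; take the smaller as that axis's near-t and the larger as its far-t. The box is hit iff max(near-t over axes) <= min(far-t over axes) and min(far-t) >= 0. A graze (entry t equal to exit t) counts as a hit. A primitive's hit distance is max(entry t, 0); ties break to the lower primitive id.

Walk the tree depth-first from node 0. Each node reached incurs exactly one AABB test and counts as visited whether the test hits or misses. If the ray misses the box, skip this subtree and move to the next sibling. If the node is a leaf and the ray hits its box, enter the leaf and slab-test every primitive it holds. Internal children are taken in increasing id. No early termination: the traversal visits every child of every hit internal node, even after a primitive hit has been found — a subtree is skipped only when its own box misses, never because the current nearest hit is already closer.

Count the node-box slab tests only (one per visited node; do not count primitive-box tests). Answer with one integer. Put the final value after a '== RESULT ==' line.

Walk:
N0 x:[19/2,28] y:[4,53/3] z:[-3,17] -> hit [19/2,17], descend [11, 12, 23, 32]
  N11 x:[41/2,28] y:[22/3,15] z:[-2,11/2] -> miss, prune
  N12 x:[12,22] y:[15,53/3] z:[9/2,17] -> hit [15,17], descend [3, 9, 18, 29]
    N3 x:[16,19] y:[47/3,53/3] z:[15,17] -> hit [16,17] leaf, test {P9@t=16}
    N9 x:[25/2,13] y:[16,17] z:[27/2,16] -> miss, prune
    N18 x:[39/2,22] y:[16,53/3] z:[15/2,21/2] -> miss, prune
    N29 x:[12,22] y:[15,16] z:[9/2,7] -> miss, prune
  N23 x:[12,29/2] y:[13/3,17] z:[-3,5] -> miss, prune
  N32 x:[19/2,45/2] y:[4,40/3] z:[5,31/2] -> hit [19/2,40/3], descend [6, 8, 17, 28]
    N6 x:[11,14] y:[38/3,40/3] z:[23/2,13] -> hit [38/3,13] leaf, test {P13@t=38/3}
    N8 x:[19/2,25/2] y:[19/3,20/3] z:[11/2,6] -> miss, prune
    N17 x:[21,45/2] y:[8,32/3] z:[5,27/2] -> miss, prune
    N28 x:[35/2,21] y:[4,11] z:[13,31/2] -> miss, prune

13 AABB tests over nodes [0, 11, 12, 3, 9, 18, 29, 23, 32, 6, 8, 17, 28]; 2 leaves entered; closest P13.

== RESULT ==
13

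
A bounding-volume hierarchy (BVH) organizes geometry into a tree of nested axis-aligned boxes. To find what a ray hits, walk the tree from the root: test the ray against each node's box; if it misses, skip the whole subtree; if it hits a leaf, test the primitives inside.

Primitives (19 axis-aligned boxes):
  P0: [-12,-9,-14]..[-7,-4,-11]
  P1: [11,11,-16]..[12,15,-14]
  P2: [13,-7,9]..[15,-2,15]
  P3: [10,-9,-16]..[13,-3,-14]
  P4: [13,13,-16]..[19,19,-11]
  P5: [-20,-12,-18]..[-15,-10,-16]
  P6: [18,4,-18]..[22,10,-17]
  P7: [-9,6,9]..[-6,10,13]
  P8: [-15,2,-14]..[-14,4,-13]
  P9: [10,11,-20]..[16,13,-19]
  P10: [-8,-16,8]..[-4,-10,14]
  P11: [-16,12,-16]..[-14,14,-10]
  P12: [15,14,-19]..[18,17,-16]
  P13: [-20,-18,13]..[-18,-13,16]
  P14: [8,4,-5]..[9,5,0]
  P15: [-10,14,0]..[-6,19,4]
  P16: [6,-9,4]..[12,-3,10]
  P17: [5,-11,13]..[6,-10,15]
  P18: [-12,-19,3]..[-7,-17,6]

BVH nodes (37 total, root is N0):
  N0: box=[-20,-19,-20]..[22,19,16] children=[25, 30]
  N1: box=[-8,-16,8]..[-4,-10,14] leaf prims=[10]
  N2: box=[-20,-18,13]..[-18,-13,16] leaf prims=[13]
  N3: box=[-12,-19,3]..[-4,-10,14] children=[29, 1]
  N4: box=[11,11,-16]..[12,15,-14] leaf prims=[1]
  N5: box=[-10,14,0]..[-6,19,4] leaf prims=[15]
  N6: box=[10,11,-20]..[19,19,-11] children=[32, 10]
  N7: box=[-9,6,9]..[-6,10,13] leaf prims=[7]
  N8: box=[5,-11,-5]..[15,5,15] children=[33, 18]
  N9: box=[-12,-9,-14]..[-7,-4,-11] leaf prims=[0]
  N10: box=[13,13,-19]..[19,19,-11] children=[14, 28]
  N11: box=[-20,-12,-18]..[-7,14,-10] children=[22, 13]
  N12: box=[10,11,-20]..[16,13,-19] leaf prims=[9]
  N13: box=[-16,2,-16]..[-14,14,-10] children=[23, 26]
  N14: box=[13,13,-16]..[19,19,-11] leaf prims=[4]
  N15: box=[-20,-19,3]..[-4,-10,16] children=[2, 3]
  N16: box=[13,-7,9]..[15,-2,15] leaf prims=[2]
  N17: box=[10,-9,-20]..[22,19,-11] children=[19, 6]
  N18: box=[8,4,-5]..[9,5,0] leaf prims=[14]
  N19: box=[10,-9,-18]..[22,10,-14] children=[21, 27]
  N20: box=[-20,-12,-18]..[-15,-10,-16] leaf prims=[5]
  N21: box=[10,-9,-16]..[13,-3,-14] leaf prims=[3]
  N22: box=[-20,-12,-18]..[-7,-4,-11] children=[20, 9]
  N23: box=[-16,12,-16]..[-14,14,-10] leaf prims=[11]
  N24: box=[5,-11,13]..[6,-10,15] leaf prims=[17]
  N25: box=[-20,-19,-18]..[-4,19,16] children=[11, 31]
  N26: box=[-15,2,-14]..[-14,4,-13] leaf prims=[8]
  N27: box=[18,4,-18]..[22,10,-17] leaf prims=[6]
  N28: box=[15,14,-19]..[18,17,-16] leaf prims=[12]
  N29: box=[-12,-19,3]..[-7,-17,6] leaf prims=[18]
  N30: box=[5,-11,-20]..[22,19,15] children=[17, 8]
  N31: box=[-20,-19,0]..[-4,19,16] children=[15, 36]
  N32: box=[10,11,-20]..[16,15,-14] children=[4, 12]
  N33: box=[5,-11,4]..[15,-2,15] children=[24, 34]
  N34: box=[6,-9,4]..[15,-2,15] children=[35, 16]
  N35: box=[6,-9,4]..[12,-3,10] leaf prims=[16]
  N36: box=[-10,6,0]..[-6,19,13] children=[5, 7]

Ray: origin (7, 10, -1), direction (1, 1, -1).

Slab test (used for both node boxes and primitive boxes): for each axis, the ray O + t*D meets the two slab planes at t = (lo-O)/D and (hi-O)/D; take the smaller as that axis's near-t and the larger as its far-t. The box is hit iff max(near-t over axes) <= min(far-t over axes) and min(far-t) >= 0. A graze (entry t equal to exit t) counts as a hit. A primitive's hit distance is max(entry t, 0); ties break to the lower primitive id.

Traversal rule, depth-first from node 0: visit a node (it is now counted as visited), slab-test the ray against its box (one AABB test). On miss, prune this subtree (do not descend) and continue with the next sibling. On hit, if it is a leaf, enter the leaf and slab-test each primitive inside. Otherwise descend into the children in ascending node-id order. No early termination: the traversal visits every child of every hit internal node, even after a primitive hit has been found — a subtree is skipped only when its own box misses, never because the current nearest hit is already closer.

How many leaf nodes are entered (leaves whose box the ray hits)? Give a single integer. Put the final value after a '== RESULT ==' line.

Traverse from the root:
N0 x:[-27,15] y:[-29,9] z:[-17,19] -> hit [-17,9], descend [25, 30]
  N25 x:[-27,-11] y:[-29,9] z:[-17,17] -> miss, prune
  N30 x:[-2,15] y:[-21,9] z:[-16,19] -> hit [-2,9], descend [8, 17]
    N8 x:[-2,8] y:[-21,-5] z:[-16,4] -> miss, prune
    N17 x:[3,15] y:[-19,9] z:[10,19] -> miss, prune

Summary -> nodes [0, 25, 30, 8, 17]; box-tests=5; leaf-entries=0; first=miss

== RESULT ==
0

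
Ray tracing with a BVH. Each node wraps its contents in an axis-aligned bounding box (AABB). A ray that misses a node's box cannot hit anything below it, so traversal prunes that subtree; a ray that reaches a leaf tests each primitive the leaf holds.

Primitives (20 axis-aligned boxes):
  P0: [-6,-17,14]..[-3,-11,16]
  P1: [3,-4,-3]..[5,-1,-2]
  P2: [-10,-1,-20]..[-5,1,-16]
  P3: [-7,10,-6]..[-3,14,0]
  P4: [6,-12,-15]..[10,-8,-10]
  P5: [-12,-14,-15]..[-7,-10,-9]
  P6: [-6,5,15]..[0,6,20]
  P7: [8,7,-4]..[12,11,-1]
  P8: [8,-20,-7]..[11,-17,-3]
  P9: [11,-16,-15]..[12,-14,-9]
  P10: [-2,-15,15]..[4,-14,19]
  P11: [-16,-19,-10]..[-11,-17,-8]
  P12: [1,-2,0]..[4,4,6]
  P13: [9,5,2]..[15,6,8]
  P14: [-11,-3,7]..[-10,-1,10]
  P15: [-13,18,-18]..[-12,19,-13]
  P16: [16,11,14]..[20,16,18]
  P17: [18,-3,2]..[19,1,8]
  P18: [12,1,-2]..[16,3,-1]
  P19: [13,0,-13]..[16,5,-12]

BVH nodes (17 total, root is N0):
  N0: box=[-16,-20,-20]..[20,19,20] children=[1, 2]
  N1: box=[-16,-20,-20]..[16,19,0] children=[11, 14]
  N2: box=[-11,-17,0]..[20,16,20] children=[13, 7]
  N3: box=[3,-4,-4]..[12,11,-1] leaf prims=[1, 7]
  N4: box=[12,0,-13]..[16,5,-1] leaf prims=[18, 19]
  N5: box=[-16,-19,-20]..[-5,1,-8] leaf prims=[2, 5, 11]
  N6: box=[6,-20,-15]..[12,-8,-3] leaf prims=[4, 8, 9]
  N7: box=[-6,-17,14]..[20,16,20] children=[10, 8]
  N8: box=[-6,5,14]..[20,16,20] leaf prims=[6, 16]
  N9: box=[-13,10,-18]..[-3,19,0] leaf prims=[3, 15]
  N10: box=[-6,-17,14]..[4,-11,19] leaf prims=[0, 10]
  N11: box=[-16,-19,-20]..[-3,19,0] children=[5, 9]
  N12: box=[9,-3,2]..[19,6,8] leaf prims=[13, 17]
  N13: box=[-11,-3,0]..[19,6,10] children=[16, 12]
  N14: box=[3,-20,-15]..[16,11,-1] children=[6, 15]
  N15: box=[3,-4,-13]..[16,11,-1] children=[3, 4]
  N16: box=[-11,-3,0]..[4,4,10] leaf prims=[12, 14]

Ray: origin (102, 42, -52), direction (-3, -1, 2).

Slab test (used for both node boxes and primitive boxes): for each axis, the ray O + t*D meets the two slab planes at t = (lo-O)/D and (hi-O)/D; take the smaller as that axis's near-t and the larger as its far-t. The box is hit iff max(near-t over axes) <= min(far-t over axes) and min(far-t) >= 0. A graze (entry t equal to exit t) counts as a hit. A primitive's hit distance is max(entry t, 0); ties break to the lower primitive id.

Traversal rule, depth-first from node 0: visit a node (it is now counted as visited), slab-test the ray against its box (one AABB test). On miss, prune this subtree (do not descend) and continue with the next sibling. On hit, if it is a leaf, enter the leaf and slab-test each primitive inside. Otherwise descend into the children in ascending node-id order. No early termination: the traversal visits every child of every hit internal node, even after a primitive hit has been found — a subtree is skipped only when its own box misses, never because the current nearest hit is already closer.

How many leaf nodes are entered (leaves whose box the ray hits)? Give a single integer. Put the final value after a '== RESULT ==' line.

Trace the traversal:
N0 x:[82/3,118/3] y:[23,62] z:[16,36] -> hit [82/3,36], descend [1, 2]
  N1 x:[86/3,118/3] y:[23,62] z:[16,26] -> miss, prune
  N2 x:[82/3,113/3] y:[26,59] z:[26,36] -> hit [82/3,36], descend [7, 13]
    N7 x:[82/3,36] y:[26,59] z:[33,36] -> hit [33,36], descend [8, 10]
      N8 x:[82/3,36] y:[26,37] z:[33,36] -> hit [33,36] leaf, test {P6@t=36, P16(miss)}
      N10 x:[98/3,36] y:[53,59] z:[33,71/2] -> miss, prune
    N13 x:[83/3,113/3] y:[36,45] z:[26,31] -> miss, prune

7 AABB tests over nodes [0, 1, 2, 7, 8, 10, 13]; 1 leaf entered; closest P6.

== RESULT ==
1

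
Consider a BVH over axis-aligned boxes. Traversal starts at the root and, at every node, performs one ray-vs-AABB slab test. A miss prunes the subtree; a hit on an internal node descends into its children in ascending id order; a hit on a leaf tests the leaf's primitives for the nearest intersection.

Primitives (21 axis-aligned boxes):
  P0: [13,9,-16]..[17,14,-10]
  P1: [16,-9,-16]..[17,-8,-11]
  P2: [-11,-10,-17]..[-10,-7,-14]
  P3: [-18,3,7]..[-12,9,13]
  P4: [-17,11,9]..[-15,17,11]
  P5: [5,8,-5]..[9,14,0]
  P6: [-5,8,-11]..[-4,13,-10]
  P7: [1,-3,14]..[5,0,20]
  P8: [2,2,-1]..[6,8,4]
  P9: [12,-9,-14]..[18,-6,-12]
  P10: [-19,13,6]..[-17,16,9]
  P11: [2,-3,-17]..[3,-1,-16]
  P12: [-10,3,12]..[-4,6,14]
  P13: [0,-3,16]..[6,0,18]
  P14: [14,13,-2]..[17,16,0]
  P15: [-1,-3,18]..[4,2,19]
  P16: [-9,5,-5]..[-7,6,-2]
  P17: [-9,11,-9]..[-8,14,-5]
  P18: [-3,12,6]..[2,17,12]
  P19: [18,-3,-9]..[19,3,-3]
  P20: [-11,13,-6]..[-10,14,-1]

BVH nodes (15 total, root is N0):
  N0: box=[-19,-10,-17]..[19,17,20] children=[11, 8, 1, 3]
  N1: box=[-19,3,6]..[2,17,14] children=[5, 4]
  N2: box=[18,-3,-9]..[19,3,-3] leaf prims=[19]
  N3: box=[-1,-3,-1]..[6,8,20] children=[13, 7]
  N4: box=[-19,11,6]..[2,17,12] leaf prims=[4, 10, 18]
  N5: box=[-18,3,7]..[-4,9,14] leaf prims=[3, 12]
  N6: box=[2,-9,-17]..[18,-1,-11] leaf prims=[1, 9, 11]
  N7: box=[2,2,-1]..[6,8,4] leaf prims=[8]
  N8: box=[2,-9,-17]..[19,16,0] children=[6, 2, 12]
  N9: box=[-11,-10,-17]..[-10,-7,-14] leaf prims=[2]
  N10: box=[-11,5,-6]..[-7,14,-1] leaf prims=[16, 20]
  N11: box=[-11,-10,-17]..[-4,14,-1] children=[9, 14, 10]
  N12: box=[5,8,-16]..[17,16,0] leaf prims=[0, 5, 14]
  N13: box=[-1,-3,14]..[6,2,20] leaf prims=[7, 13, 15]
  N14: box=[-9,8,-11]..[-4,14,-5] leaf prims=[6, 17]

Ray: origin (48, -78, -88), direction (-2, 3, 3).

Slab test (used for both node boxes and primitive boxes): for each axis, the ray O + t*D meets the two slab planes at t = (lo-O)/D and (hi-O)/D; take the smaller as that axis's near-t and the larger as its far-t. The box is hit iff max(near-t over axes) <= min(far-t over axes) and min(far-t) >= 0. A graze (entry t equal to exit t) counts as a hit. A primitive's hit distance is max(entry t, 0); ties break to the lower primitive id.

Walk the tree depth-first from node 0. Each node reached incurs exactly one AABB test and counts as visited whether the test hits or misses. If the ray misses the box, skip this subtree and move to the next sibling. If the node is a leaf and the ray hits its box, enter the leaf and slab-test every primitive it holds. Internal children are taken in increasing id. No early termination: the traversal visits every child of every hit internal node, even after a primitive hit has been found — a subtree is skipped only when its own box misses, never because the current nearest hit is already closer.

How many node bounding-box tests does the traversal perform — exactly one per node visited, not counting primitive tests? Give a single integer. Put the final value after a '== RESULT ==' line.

Trace the traversal:
N0 x:[29/2,67/2] y:[68/3,95/3] z:[71/3,36] -> hit [71/3,95/3], descend [1, 3, 8, 11]
  N1 x:[23,67/2] y:[27,95/3] z:[94/3,34] -> hit [94/3,95/3], descend [4, 5]
    N4 x:[23,67/2] y:[89/3,95/3] z:[94/3,100/3] -> hit [94/3,95/3] leaf, test {P4(miss), P10(miss), P18(miss)}
    N5 x:[26,33] y:[27,29] z:[95/3,34] -> miss, prune
  N3 x:[21,49/2] y:[25,86/3] z:[29,36] -> miss, prune
  N8 x:[29/2,23] y:[23,94/3] z:[71/3,88/3] -> miss, prune
  N11 x:[26,59/2] y:[68/3,92/3] z:[71/3,29] -> hit [26,29], descend [9, 10, 14]
    N9 x:[29,59/2] y:[68/3,71/3] z:[71/3,74/3] -> miss, prune
    N10 x:[55/2,59/2] y:[83/3,92/3] z:[82/3,29] -> hit [83/3,29] leaf, test {P16@t=83/3, P20(miss)}
    N14 x:[26,57/2] y:[86/3,92/3] z:[77/3,83/3] -> miss, prune

Visited [0, 1, 4, 5, 3, 8, 11, 9, 10, 14]. Tests: 10 box, 2 leaf. Nearest: P16.

== RESULT ==
10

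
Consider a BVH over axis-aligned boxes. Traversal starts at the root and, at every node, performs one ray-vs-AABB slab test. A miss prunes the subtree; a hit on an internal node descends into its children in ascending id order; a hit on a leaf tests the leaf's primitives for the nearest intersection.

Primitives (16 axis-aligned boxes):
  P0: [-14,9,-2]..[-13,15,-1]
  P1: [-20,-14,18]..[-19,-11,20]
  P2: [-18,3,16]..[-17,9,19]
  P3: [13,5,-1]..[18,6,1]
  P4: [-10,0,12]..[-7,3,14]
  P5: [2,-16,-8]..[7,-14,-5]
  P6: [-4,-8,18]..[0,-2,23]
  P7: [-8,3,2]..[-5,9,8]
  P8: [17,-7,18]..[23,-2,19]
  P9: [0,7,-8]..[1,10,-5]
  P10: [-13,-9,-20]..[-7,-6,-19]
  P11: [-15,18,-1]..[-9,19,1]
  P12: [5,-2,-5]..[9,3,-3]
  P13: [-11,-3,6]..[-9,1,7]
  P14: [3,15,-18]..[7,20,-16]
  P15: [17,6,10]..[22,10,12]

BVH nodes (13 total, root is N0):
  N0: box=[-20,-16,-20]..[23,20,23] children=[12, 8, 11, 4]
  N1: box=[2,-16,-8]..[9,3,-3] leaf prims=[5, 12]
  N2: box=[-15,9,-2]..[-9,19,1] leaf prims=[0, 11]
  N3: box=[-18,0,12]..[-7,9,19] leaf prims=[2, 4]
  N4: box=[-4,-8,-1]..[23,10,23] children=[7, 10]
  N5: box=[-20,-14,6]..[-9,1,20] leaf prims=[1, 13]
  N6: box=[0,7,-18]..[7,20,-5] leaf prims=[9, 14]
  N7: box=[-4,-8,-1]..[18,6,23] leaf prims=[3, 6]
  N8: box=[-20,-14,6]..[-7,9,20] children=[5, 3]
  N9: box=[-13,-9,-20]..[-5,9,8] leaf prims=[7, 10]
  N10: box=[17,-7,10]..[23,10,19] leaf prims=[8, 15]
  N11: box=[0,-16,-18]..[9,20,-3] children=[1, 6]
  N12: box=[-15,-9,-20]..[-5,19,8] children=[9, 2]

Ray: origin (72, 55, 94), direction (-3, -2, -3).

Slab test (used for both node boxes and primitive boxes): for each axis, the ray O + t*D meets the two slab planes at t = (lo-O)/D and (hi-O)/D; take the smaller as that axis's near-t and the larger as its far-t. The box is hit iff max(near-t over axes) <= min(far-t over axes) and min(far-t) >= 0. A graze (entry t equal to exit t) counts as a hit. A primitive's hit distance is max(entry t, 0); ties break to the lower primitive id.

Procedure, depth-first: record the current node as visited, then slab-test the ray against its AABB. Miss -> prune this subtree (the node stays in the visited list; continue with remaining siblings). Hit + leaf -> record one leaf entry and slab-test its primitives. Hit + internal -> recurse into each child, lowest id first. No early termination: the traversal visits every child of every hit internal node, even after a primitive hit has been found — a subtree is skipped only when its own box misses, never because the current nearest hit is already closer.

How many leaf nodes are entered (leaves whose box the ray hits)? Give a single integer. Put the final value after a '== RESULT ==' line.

Walk:
N0 x:[49/3,92/3] y:[35/2,71/2] z:[71/3,38] -> hit [71/3,92/3], descend [4, 8, 11, 12]
  N4 x:[49/3,76/3] y:[45/2,63/2] z:[71/3,95/3] -> hit [71/3,76/3], descend [7, 10]
    N7 x:[18,76/3] y:[49/2,63/2] z:[71/3,95/3] -> hit [49/2,76/3] leaf, test {P3(miss), P6(miss)}
    N10 x:[49/3,55/3] y:[45/2,31] z:[25,28] -> miss, prune
  N8 x:[79/3,92/3] y:[23,69/2] z:[74/3,88/3] -> hit [79/3,88/3], descend [3, 5]
    N3 x:[79/3,30] y:[23,55/2] z:[25,82/3] -> hit [79/3,82/3] leaf, test {P2(miss), P4@t=80/3}
    N5 x:[27,92/3] y:[27,69/2] z:[74/3,88/3] -> hit [27,88/3] leaf, test {P1(miss), P13(miss)}
  N11 x:[21,24] y:[35/2,71/2] z:[97/3,112/3] -> miss, prune
  N12 x:[77/3,29] y:[18,32] z:[86/3,38] -> hit [86/3,29], descend [2, 9]
    N2 x:[27,29] y:[18,23] z:[31,32] -> miss, prune
    N9 x:[77/3,85/3] y:[23,32] z:[86/3,38] -> miss, prune

11 AABB tests over nodes [0, 4, 7, 10, 8, 3, 5, 11, 12, 2, 9]; 3 leaves entered; closest P4.

== RESULT ==
3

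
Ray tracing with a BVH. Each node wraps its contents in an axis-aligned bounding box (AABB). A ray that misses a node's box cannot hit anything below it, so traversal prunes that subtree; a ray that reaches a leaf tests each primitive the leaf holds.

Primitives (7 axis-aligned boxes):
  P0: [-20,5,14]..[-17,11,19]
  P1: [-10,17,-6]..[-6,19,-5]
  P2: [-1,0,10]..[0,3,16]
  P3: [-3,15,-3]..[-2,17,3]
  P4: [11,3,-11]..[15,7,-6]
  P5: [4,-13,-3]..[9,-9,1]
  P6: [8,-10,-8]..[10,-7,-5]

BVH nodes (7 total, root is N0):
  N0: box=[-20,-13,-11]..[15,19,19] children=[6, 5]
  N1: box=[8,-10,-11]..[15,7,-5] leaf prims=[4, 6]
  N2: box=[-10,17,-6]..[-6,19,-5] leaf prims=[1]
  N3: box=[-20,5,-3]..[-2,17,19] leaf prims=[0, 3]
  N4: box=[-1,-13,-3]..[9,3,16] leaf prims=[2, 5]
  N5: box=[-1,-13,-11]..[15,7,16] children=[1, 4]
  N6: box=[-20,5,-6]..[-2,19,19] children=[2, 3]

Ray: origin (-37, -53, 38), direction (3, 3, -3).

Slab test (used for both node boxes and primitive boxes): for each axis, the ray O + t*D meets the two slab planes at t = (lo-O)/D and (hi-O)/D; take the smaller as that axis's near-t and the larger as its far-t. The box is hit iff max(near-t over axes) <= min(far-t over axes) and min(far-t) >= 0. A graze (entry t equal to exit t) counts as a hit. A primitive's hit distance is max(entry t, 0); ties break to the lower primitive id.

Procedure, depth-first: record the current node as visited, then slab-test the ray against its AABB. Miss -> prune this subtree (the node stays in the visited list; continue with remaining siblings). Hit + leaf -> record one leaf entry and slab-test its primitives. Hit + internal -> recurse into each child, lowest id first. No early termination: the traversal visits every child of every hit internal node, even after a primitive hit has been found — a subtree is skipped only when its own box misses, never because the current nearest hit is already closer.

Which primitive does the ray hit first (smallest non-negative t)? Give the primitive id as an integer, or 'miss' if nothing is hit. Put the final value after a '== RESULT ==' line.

Traverse from the root:
N0 x:[17/3,52/3] y:[40/3,24] z:[19/3,49/3] -> hit [40/3,49/3], descend [5, 6]
  N5 x:[12,52/3] y:[40/3,20] z:[22/3,49/3] -> hit [40/3,49/3], descend [1, 4]
    N1 x:[15,52/3] y:[43/3,20] z:[43/3,49/3] -> hit [15,49/3] leaf, test {P4(miss), P6@t=15}
    N4 x:[12,46/3] y:[40/3,56/3] z:[22/3,41/3] -> hit [40/3,41/3] leaf, test {P2(miss), P5@t=41/3}
  N6 x:[17/3,35/3] y:[58/3,24] z:[19/3,44/3] -> miss, prune

Visited [0, 5, 1, 4, 6]. Tests: 5 box, 2 leaf. Nearest: P5.

== RESULT ==
5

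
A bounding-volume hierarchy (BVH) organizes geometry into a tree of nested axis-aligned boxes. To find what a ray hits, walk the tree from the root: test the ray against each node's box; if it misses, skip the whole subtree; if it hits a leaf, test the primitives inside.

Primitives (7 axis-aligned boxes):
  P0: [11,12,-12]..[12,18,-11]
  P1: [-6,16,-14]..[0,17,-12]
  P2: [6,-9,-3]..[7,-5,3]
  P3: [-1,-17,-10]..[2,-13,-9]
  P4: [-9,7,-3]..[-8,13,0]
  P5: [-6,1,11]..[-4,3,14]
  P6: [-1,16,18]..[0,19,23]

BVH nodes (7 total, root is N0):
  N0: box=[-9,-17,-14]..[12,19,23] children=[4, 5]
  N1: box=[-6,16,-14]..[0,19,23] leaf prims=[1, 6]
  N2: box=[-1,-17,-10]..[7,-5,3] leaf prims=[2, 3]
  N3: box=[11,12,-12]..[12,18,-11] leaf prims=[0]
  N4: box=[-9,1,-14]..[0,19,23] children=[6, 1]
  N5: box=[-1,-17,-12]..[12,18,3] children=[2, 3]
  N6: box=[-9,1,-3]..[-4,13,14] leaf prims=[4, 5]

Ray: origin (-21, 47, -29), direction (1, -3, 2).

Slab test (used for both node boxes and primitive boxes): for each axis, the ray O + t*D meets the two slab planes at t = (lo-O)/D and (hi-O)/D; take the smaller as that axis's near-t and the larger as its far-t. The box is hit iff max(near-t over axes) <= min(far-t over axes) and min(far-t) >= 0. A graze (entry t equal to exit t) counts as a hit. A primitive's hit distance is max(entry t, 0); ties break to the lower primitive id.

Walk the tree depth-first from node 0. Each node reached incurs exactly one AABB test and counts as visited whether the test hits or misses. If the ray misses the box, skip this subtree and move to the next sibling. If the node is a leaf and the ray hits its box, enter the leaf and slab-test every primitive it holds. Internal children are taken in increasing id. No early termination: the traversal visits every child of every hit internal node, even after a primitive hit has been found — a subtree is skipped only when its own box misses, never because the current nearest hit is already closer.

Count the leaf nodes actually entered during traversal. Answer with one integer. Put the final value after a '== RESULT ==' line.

Walk:
N0 x:[12,33] y:[28/3,64/3] z:[15/2,26] -> hit [12,64/3], descend [4, 5]
  N4 x:[12,21] y:[28/3,46/3] z:[15/2,26] -> hit [12,46/3], descend [1, 6]
    N1 x:[15,21] y:[28/3,31/3] z:[15/2,26] -> miss, prune
    N6 x:[12,17] y:[34/3,46/3] z:[13,43/2] -> hit [13,46/3] leaf, test {P4@t=13, P5(miss)}
  N5 x:[20,33] y:[29/3,64/3] z:[17/2,16] -> miss, prune

order=[0, 4, 1, 6, 5]  |boxes|=5  |leaves|=1  hit=P4

== RESULT ==
1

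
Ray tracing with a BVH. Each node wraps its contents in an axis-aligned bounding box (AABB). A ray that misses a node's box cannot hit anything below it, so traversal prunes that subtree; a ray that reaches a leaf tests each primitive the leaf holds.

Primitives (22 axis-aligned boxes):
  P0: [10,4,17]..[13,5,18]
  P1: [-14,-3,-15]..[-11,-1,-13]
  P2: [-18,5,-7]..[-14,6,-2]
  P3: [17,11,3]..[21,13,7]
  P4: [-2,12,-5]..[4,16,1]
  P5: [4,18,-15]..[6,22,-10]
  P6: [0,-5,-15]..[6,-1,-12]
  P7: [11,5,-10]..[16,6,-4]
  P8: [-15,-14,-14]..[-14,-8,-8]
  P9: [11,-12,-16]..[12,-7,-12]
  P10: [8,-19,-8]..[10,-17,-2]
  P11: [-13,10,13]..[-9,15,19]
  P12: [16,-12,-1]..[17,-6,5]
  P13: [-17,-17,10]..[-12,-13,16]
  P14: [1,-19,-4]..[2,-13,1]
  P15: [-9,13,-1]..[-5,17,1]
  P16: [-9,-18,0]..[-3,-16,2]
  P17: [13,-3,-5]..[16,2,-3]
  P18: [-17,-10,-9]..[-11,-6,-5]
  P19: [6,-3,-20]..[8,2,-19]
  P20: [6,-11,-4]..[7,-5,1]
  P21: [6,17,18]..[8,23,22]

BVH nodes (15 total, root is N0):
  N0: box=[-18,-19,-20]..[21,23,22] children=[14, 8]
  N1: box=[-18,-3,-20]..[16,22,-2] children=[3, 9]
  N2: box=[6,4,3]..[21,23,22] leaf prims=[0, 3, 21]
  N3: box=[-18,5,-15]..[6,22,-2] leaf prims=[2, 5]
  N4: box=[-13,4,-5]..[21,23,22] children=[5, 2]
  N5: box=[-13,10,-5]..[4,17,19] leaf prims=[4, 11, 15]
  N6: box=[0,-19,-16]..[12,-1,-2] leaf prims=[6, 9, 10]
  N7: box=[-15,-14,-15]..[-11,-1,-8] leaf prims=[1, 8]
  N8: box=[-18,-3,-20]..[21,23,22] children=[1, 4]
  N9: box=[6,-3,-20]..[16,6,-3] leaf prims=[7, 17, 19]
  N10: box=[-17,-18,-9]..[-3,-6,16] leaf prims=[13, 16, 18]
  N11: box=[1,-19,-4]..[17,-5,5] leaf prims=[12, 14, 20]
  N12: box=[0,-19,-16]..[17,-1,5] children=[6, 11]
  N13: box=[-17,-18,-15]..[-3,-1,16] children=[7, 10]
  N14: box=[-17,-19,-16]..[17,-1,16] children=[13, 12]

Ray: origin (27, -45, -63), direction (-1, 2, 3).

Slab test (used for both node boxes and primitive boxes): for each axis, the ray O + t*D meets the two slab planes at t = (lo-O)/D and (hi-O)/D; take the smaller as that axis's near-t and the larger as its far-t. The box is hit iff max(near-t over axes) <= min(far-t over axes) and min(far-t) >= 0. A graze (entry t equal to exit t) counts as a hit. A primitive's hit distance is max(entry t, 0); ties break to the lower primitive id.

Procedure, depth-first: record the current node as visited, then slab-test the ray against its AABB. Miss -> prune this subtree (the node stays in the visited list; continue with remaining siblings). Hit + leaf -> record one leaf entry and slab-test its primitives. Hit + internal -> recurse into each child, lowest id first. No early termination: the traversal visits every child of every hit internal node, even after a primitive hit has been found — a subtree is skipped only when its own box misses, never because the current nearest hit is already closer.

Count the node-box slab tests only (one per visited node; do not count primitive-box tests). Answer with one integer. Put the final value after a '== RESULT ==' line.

Walk:
N0 x:[6,45] y:[13,34] z:[43/3,85/3] -> hit [43/3,85/3], descend [8, 14]
  N8 x:[6,45] y:[21,34] z:[43/3,85/3] -> hit [21,85/3], descend [1, 4]
    N1 x:[11,45] y:[21,67/2] z:[43/3,61/3] -> miss, prune
    N4 x:[6,40] y:[49/2,34] z:[58/3,85/3] -> hit [49/2,85/3], descend [2, 5]
      N2 x:[6,21] y:[49/2,34] z:[22,85/3] -> miss, prune
      N5 x:[23,40] y:[55/2,31] z:[58/3,82/3] -> miss, prune
  N14 x:[10,44] y:[13,22] z:[47/3,79/3] -> hit [47/3,22], descend [12, 13]
    N12 x:[10,27] y:[13,22] z:[47/3,68/3] -> hit [47/3,22], descend [6, 11]
      N6 x:[15,27] y:[13,22] z:[47/3,61/3] -> hit [47/3,61/3] leaf, test {P6(miss), P9(miss), P10(miss)}
      N11 x:[10,26] y:[13,20] z:[59/3,68/3] -> hit [59/3,20] leaf, test {P12(miss), P14(miss), P20@t=20}
    N13 x:[30,44] y:[27/2,22] z:[16,79/3] -> miss, prune

order=[0, 8, 1, 4, 2, 5, 14, 12, 6, 11, 13]  |boxes|=11  |leaves|=2  hit=P20

== RESULT ==
11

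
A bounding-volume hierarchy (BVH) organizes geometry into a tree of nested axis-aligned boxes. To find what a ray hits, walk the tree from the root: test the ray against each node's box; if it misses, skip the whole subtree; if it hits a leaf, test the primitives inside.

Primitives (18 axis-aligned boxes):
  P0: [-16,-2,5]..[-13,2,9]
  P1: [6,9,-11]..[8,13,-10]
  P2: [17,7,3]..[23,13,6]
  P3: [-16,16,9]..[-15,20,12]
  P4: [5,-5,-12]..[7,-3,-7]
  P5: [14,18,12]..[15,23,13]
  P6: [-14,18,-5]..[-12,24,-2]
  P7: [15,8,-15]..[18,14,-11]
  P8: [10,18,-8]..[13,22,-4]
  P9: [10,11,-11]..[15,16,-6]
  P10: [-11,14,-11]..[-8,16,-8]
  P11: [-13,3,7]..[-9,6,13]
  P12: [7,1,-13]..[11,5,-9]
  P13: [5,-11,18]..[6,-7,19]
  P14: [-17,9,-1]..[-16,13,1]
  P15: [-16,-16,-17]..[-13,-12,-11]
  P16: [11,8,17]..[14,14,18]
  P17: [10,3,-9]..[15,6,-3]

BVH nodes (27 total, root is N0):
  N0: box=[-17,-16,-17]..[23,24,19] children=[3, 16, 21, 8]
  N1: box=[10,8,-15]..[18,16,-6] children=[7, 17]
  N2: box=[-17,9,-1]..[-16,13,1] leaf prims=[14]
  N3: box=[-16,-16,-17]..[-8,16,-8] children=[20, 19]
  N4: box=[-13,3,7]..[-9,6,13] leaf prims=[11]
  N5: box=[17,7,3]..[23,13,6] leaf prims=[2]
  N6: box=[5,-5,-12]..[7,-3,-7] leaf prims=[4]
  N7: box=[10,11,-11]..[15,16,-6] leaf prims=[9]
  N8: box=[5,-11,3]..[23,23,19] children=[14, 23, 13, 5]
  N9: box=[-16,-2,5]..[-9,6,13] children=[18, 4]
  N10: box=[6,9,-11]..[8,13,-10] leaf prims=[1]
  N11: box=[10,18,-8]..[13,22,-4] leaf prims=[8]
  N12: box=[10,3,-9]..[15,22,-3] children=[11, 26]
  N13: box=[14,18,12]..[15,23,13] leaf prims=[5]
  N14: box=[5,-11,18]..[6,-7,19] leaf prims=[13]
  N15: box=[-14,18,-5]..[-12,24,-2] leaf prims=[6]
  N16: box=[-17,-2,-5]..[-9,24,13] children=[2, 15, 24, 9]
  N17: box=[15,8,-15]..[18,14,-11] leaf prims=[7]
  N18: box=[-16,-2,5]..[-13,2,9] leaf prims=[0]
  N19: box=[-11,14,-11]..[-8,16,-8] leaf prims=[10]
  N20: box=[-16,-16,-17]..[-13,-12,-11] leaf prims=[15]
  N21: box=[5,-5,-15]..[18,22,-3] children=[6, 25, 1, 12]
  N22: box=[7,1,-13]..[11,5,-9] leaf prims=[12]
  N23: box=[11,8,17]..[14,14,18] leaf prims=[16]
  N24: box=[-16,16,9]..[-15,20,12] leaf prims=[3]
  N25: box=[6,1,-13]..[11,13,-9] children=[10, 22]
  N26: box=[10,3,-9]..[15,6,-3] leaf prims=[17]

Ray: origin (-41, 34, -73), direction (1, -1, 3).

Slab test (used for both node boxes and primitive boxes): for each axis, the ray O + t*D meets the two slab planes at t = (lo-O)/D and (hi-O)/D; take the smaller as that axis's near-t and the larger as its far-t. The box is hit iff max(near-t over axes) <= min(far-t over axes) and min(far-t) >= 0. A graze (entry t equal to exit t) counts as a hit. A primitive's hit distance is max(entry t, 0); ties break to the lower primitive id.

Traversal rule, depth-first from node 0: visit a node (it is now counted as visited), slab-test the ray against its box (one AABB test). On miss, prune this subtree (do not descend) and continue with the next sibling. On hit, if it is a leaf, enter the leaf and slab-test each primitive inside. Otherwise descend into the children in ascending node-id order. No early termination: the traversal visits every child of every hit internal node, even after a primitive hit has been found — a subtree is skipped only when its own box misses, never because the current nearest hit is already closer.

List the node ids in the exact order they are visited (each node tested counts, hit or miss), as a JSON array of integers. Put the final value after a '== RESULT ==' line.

Walk:
N0 x:[24,64] y:[10,50] z:[56/3,92/3] -> hit [24,92/3], descend [3, 8, 16, 21]
  N3 x:[25,33] y:[18,50] z:[56/3,65/3] -> miss, prune
  N8 x:[46,64] y:[11,45] z:[76/3,92/3] -> miss, prune
  N16 x:[24,32] y:[10,36] z:[68/3,86/3] -> hit [24,86/3], descend [2, 9, 15, 24]
    N2 x:[24,25] y:[21,25] z:[24,74/3] -> hit [24,74/3] leaf, test {P14@t=24}
    N9 x:[25,32] y:[28,36] z:[26,86/3] -> hit [28,86/3], descend [4, 18]
      N4 x:[28,32] y:[28,31] z:[80/3,86/3] -> hit [28,86/3] leaf, test {P11@t=28}
      N18 x:[25,28] y:[32,36] z:[26,82/3] -> miss, prune
    N15 x:[27,29] y:[10,16] z:[68/3,71/3] -> miss, prune
    N24 x:[25,26] y:[14,18] z:[82/3,85/3] -> miss, prune
  N21 x:[46,59] y:[12,39] z:[58/3,70/3] -> miss, prune

order=[0, 3, 8, 16, 2, 9, 4, 18, 15, 24, 21]  |boxes|=11  |leaves|=2  hit=P14

== RESULT ==
[0, 3, 8, 16, 2, 9, 4, 18, 15, 24, 21]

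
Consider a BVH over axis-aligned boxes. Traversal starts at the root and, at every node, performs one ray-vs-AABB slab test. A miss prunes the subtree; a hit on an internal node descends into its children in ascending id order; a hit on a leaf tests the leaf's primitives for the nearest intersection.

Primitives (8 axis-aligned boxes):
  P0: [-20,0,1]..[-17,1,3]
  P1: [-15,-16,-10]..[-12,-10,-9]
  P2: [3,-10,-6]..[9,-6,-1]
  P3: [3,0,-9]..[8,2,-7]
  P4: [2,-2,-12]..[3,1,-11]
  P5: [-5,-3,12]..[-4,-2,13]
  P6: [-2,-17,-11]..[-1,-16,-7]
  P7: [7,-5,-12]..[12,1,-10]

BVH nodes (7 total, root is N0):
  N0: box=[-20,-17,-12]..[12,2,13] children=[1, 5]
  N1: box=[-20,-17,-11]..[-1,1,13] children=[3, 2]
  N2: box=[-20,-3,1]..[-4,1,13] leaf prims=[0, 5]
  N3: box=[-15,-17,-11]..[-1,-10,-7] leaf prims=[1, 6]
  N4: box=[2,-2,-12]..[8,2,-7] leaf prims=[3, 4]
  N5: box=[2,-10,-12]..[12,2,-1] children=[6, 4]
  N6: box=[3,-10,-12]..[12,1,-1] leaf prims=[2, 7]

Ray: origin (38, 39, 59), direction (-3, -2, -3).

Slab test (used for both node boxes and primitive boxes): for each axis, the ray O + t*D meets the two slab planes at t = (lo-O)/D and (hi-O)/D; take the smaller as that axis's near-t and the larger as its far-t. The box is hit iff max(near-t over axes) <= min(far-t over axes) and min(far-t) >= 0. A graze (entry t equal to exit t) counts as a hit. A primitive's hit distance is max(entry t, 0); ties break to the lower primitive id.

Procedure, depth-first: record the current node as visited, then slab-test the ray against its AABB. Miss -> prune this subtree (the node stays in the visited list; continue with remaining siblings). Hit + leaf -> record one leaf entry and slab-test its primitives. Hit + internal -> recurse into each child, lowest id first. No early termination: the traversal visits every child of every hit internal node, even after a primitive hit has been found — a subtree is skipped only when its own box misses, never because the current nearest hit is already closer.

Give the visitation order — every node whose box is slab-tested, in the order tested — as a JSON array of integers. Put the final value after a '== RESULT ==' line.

Walk:
N0 x:[26/3,58/3] y:[37/2,28] z:[46/3,71/3] -> hit [37/2,58/3], descend [1, 5]
  N1 x:[13,58/3] y:[19,28] z:[46/3,70/3] -> hit [19,58/3], descend [2, 3]
    N2 x:[14,58/3] y:[19,21] z:[46/3,58/3] -> hit [19,58/3] leaf, test {P0@t=19, P5(miss)}
    N3 x:[13,53/3] y:[49/2,28] z:[22,70/3] -> miss, prune
  N5 x:[26/3,12] y:[37/2,49/2] z:[20,71/3] -> miss, prune

Summary -> nodes [0, 1, 2, 3, 5]; box-tests=5; leaf-entries=1; first=P0

== RESULT ==
[0, 1, 2, 3, 5]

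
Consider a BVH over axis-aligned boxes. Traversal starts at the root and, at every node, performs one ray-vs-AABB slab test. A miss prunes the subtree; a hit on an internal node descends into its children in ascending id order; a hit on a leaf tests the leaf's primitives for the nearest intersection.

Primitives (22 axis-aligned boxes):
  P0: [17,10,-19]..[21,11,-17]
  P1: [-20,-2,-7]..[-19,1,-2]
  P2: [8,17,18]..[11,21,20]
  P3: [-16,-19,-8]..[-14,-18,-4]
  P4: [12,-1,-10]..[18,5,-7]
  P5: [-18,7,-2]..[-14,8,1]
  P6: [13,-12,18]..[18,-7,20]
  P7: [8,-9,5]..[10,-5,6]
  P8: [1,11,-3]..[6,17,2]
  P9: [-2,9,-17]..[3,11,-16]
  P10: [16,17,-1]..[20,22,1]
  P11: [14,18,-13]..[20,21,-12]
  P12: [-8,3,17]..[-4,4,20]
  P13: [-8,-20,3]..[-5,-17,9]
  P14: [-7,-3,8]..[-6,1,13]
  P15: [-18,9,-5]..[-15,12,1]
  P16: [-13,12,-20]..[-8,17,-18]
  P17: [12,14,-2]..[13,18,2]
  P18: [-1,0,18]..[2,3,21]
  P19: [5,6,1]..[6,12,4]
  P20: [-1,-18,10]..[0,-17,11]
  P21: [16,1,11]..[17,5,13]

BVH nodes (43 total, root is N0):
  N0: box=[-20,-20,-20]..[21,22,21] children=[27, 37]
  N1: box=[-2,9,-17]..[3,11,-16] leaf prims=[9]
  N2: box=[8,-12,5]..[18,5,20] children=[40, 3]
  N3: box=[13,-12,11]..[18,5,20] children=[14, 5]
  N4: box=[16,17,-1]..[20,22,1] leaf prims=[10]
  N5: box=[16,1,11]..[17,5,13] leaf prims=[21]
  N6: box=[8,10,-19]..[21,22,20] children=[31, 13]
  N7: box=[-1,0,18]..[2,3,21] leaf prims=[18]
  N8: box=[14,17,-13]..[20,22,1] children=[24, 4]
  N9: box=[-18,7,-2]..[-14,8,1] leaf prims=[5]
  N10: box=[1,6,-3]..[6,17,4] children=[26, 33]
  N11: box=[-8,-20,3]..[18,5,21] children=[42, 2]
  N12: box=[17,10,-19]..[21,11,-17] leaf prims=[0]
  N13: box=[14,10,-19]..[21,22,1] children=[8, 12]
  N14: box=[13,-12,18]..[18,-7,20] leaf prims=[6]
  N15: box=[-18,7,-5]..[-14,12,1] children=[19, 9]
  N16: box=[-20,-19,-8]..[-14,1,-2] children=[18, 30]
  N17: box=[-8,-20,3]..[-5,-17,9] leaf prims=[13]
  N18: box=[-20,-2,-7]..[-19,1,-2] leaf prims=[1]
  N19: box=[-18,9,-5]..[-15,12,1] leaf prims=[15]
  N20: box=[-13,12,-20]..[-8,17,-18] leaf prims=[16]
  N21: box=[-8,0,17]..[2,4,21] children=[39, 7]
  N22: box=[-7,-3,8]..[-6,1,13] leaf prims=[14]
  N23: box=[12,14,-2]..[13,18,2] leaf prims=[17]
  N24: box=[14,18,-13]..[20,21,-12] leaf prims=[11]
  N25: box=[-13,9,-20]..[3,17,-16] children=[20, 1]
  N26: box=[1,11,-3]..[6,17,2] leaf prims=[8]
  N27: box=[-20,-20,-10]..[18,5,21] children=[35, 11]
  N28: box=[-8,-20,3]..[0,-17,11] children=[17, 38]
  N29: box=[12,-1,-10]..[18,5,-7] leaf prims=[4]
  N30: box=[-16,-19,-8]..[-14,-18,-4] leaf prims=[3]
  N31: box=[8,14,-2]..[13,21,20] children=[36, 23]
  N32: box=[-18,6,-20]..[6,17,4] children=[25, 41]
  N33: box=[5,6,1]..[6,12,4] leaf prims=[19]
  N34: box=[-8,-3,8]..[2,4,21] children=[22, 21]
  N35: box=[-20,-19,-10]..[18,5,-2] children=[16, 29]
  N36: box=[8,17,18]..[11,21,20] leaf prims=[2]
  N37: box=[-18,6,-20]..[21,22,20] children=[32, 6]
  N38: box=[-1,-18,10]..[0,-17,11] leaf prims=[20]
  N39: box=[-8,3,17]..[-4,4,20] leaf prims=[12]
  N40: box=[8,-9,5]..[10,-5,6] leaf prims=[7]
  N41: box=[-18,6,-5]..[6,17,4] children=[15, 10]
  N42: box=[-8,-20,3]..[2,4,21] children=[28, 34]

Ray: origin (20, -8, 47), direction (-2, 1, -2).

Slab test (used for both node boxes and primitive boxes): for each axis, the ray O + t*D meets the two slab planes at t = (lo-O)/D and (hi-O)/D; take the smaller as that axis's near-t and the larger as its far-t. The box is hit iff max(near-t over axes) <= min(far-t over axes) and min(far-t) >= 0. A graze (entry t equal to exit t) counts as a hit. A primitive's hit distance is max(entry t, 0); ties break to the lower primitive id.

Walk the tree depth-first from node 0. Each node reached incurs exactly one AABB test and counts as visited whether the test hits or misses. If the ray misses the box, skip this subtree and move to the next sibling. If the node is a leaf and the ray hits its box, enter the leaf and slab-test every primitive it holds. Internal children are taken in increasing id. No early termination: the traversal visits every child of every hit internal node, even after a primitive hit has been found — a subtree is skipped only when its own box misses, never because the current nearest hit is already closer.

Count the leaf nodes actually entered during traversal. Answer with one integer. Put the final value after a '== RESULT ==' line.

Traverse from the root:
N0 x:[-1/2,20] y:[-12,30] z:[13,67/2] -> hit [13,20], descend [27, 37]
  N27 x:[1,20] y:[-12,13] z:[13,57/2] -> hit [13,13], descend [11, 35]
    N11 x:[1,14] y:[-12,13] z:[13,22] -> hit [13,13], descend [2, 42]
      N2 x:[1,6] y:[-4,13] z:[27/2,21] -> miss, prune
      N42 x:[9,14] y:[-12,12] z:[13,22] -> miss, prune
    N35 x:[1,20] y:[-11,13] z:[49/2,57/2] -> miss, prune
  N37 x:[-1/2,19] y:[14,30] z:[27/2,67/2] -> hit [14,19], descend [6, 32]
    N6 x:[-1/2,6] y:[18,30] z:[27/2,33] -> miss, prune
    N32 x:[7,19] y:[14,25] z:[43/2,67/2] -> miss, prune

order=[0, 27, 11, 2, 42, 35, 37, 6, 32]  |boxes|=9  |leaves|=0  hit=miss

== RESULT ==
0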